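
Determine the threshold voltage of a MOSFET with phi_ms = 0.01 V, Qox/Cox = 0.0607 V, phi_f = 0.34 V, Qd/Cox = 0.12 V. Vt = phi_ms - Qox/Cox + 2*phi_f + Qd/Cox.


Step 1: Vt = phi_ms - Qox/Cox + 2*phi_f + Qd/Cox
Step 2: Vt = 0.01 - 0.0607 + 2*0.34 + 0.12
Step 3: Vt = 0.01 - 0.0607 + 0.68 + 0.12
Step 4: Vt = 0.7493 V

0.7493


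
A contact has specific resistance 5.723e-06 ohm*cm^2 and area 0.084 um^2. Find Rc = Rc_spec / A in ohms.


Step 1: Convert area to cm^2: 0.084 um^2 = 8.4000e-10 cm^2
Step 2: Rc = Rc_spec / A = 5.723e-06 / 8.4000e-10
Step 3: Rc = 6.81e+03 ohms

6.81e+03


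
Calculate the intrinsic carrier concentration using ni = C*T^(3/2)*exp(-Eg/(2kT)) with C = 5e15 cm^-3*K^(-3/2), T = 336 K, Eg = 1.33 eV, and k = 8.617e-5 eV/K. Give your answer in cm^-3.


Step 1: Compute kT = 8.617e-5 * 336 = 0.02895312 eV
Step 2: Exponent = -Eg/(2kT) = -1.33/(2*0.02895312) = -22.96816
Step 3: T^(3/2) = 336^1.5 = 6158.98
Step 4: ni = 5e15 * 6158.98 * exp(-22.96816) = 3.26e+09 cm^-3

3.26e+09


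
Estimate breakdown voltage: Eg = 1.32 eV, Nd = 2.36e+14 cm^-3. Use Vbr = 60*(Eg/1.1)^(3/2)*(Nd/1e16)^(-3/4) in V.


Step 1: Eg/1.1 = 1.32/1.1 = 1.200000
Step 2: (Eg/1.1)^1.5 = 1.200000^1.5 = 1.314534
Step 3: (Nd/1e16)^(-0.75) = (0.0236)^(-0.75) = 16.607949
Step 4: Vbr = 60 * 1.314534 * 16.607949 = 1309.9 V

1309.9


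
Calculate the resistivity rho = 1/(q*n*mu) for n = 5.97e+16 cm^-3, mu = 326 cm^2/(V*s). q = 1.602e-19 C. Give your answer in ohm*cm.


Step 1: sigma = q * n * mu = 1.602e-19 * 5.97e+16 * 326 = 3.11784e+00 S/cm
Step 2: rho = 1 / sigma = 1 / 3.11784e+00 = 0.3207 ohm*cm

0.3207


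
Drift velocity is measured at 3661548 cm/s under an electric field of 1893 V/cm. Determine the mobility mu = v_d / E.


Step 1: mu = v_d / E
Step 2: mu = 3661548 / 1893
Step 3: mu = 1934.26 cm^2/(V*s)

1934.26


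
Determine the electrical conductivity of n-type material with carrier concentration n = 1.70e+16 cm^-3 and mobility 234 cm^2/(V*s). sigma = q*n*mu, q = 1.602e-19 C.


Step 1: sigma = q * n * mu
Step 2: sigma = 1.602e-19 * 1.70e+16 * 234
Step 3: sigma = 6.373e-01 S/cm

6.373e-01


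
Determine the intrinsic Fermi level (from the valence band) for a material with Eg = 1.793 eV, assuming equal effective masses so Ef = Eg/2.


Step 1: For an intrinsic semiconductor, the Fermi level sits at midgap.
Step 2: Ef = Eg / 2 = 1.793 / 2 = 0.8965 eV

0.8965


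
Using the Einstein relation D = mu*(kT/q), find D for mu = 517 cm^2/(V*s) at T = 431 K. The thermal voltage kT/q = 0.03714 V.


Step 1: D = mu * (kT/q)
Step 2: D = 517 * 0.03714
Step 3: D = 19.2 cm^2/s

19.2


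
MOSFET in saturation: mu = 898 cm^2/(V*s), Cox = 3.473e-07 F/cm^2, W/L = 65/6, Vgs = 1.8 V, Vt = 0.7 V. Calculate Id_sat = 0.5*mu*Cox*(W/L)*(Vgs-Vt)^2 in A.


Step 1: Overdrive voltage Vov = Vgs - Vt = 1.8 - 0.7 = 1.1 V
Step 2: W/L = 65/6 = 10.8333
Step 3: Id = 0.5 * 898 * 3.473e-07 * 10.8333 * 1.1^2
Step 4: Id = 2.04e-03 A

2.04e-03


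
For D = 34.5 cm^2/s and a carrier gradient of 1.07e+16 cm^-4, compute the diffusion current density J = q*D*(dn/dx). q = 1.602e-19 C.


Step 1: J = q * D * (dn/dx)
Step 2: J = 1.602e-19 * 34.5 * 1.07e+16
Step 3: J = 5.91e-02 A/cm^2

5.91e-02


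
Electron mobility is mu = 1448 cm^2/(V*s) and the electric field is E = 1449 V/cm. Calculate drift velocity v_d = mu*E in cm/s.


Step 1: v_d = mu * E
Step 2: v_d = 1448 * 1449 = 2098152
Step 3: v_d = 2.10e+06 cm/s

2.10e+06


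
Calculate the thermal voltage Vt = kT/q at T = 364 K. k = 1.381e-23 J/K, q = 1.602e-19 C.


Step 1: kT = 1.381e-23 * 364 = 5.02684e-21 J
Step 2: Vt = kT/q = 5.02684e-21 / 1.602e-19
Step 3: Vt = 0.03138 V

0.03138


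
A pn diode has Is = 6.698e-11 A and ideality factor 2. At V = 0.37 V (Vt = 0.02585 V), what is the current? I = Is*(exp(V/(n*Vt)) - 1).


Step 1: V/(n*Vt) = 0.37/(2*0.02585) = 7.1567
Step 2: exp(7.1567) = 1.2827e+03
Step 3: I = 6.698e-11 * (1.2827e+03 - 1) = 8.58e-08 A

8.58e-08


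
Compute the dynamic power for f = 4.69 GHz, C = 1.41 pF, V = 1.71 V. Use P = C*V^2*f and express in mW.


Step 1: V^2 = 1.71^2 = 2.9241 V^2
Step 2: P = C*V^2*f = 1.41e-12 F * 2.9241 * 4.69e9 Hz
Step 3: P = 1.933678089e-02 W
Step 4: P = 19.337 mW

19.337


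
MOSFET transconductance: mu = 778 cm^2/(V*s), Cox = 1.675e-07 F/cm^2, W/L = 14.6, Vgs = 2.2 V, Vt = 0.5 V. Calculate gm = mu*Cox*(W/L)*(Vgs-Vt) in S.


Step 1: Vov = Vgs - Vt = 2.2 - 0.5 = 1.7 V
Step 2: gm = mu * Cox * (W/L) * Vov
Step 3: gm = 778 * 1.675e-07 * 14.6 * 1.7 = 3.23e-03 S

3.23e-03


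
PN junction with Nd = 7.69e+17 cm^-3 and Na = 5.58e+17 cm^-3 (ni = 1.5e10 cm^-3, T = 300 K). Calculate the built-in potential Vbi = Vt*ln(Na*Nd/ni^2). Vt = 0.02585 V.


Step 1: Compute Na*Nd/ni^2 = 5.58e+17 * 7.69e+17 / (1.5e10)^2 = 1.9071e+15
Step 2: ln(1.9071e+15) = 35.1844
Step 3: Vbi = 0.02585 * 35.1844 = 0.91 V

0.91


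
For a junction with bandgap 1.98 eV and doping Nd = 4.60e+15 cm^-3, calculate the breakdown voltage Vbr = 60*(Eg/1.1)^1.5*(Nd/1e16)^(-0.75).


Step 1: Eg/1.1 = 1.98/1.1 = 1.800000
Step 2: (Eg/1.1)^1.5 = 1.800000^1.5 = 2.414953
Step 3: (Nd/1e16)^(-0.75) = (0.46)^(-0.75) = 1.790324
Step 4: Vbr = 60 * 2.414953 * 1.790324 = 259.4 V

259.4


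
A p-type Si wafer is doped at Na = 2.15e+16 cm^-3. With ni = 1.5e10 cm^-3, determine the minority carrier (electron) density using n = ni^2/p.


Step 1: Majority hole concentration p ≈ Na = 2.15e+16 cm^-3
Step 2: n = ni^2 / Na = (1.5e10)^2 / 2.15e+16
Step 3: n = 1.05e+04 cm^-3

1.05e+04


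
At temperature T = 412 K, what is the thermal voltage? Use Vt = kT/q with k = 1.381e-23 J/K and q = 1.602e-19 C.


Step 1: kT = 1.381e-23 * 412 = 5.68972e-21 J
Step 2: Vt = kT/q = 5.68972e-21 / 1.602e-19
Step 3: Vt = 0.03552 V

0.03552


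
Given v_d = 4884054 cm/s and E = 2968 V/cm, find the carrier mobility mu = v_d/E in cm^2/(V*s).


Step 1: mu = v_d / E
Step 2: mu = 4884054 / 2968
Step 3: mu = 1645.57 cm^2/(V*s)

1645.57


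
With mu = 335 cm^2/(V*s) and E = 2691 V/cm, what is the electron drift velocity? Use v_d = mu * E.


Step 1: v_d = mu * E
Step 2: v_d = 335 * 2691 = 901485
Step 3: v_d = 9.01e+05 cm/s

9.01e+05


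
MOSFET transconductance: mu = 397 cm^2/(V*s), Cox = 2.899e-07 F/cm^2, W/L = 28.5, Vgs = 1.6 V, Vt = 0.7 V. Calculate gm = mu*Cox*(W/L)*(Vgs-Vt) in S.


Step 1: Vov = Vgs - Vt = 1.6 - 0.7 = 0.9 V
Step 2: gm = mu * Cox * (W/L) * Vov
Step 3: gm = 397 * 2.899e-07 * 28.5 * 0.9 = 2.95e-03 S

2.95e-03


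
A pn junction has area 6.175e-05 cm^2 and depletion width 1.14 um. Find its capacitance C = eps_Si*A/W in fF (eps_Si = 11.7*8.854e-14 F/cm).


Step 1: eps_Si = 11.7 * 8.854e-14 = 1.035918e-12 F/cm
Step 2: W in cm = 1.14 * 1e-4 = 1.14e-04 cm
Step 3: C = 1.035918e-12 * 6.175e-05 / 1.14e-04 = 5.611223e-13 F
Step 4: C = 561.12 fF

561.12


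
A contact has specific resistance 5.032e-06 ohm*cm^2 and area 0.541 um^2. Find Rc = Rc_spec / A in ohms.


Step 1: Convert area to cm^2: 0.541 um^2 = 5.4100e-09 cm^2
Step 2: Rc = Rc_spec / A = 5.032e-06 / 5.4100e-09
Step 3: Rc = 9.30e+02 ohms

9.30e+02


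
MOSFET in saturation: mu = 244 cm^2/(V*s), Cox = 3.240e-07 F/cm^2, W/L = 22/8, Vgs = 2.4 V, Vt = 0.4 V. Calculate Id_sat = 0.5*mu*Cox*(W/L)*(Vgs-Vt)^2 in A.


Step 1: Overdrive voltage Vov = Vgs - Vt = 2.4 - 0.4 = 2.0 V
Step 2: W/L = 22/8 = 2.75
Step 3: Id = 0.5 * 244 * 3.240e-07 * 2.75 * 2.0^2
Step 4: Id = 4.35e-04 A

4.35e-04


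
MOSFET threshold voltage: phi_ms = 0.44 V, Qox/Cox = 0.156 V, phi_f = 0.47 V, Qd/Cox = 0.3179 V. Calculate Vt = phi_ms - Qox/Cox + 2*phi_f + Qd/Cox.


Step 1: Vt = phi_ms - Qox/Cox + 2*phi_f + Qd/Cox
Step 2: Vt = 0.44 - 0.156 + 2*0.47 + 0.3179
Step 3: Vt = 0.44 - 0.156 + 0.94 + 0.3179
Step 4: Vt = 1.5419 V

1.5419


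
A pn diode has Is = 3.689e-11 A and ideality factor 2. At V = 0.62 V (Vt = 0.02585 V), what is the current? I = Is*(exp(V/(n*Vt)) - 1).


Step 1: V/(n*Vt) = 0.62/(2*0.02585) = 11.9923
Step 2: exp(11.9923) = 1.6151e+05
Step 3: I = 3.689e-11 * (1.6151e+05 - 1) = 5.96e-06 A

5.96e-06


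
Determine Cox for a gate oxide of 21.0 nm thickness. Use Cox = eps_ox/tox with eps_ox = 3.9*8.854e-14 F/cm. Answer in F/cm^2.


Step 1: eps_ox = 3.9 * 8.854e-14 = 3.45306e-13 F/cm
Step 2: tox in cm = 21.0 nm * 1e-7 = 2.1000e-06 cm
Step 3: Cox = 3.45306e-13 / 2.1000e-06 = 1.64e-07 F/cm^2

1.64e-07


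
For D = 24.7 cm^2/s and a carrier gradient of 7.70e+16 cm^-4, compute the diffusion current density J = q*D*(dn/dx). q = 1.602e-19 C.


Step 1: J = q * D * (dn/dx)
Step 2: J = 1.602e-19 * 24.7 * 7.70e+16
Step 3: J = 3.05e-01 A/cm^2

3.05e-01


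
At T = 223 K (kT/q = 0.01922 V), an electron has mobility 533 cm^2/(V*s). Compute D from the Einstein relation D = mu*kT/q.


Step 1: D = mu * (kT/q)
Step 2: D = 533 * 0.01922
Step 3: D = 10.24 cm^2/s

10.24


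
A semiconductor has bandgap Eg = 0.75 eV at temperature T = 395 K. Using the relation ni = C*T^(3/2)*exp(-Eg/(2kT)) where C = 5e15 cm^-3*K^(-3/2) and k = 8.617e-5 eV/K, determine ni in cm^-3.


Step 1: Compute kT = 8.617e-5 * 395 = 0.03403715 eV
Step 2: Exponent = -Eg/(2kT) = -0.75/(2*0.03403715) = -11.01737
Step 3: T^(3/2) = 395^1.5 = 7850.47
Step 4: ni = 5e15 * 7850.47 * exp(-11.01737) = 6.44e+14 cm^-3

6.44e+14


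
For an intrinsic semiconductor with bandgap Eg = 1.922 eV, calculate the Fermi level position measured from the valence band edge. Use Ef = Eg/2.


Step 1: For an intrinsic semiconductor, the Fermi level sits at midgap.
Step 2: Ef = Eg / 2 = 1.922 / 2 = 0.961 eV

0.961


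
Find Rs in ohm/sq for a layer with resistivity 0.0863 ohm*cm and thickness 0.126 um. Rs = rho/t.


Step 1: Convert thickness to cm: t = 0.126 um = 1.2600e-05 cm
Step 2: Rs = rho / t = 0.0863 / 1.2600e-05
Step 3: Rs = 6849.2 ohm/sq

6849.2


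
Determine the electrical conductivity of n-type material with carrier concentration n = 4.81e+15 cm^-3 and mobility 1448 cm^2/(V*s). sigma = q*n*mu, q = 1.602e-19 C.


Step 1: sigma = q * n * mu
Step 2: sigma = 1.602e-19 * 4.81e+15 * 1448
Step 3: sigma = 1.116e+00 S/cm

1.116e+00


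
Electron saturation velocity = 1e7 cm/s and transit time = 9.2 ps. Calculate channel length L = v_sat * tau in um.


Step 1: tau in seconds = 9.2 ps * 1e-12 = 9.2000e-12 s
Step 2: L = v_sat * tau = 1e7 * 9.2000e-12 = 9.2000e-05 cm
Step 3: L in um = 9.2000e-05 * 1e4 = 0.92 um

0.92


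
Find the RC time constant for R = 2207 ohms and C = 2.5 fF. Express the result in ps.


Step 1: tau = R * C
Step 2: tau = 2207 * 2.5 fF = 2207 * 2.5e-15 F
Step 3: tau = 5.5175e-12 s = 5.5175 ps

5.5175


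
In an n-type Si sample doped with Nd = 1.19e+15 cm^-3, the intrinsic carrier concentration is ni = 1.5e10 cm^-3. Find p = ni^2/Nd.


Step 1: Since Nd >> ni, n ≈ Nd = 1.19e+15 cm^-3
Step 2: p = ni^2 / n = (1.5e10)^2 / 1.19e+15
Step 3: p = 2.25e20 / 1.19e+15 = 1.89e+05 cm^-3

1.89e+05


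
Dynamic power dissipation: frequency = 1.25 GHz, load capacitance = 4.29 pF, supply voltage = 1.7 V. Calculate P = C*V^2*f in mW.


Step 1: V^2 = 1.7^2 = 2.89 V^2
Step 2: P = C*V^2*f = 4.29e-12 F * 2.89 * 1.25e9 Hz
Step 3: P = 1.5497625e-02 W
Step 4: P = 15.498 mW

15.498


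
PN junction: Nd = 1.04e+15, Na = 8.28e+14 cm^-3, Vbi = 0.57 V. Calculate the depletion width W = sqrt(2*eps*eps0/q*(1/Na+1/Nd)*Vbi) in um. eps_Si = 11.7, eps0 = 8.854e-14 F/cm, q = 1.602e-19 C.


Step 1: 1/Na + 1/Nd = 1/8.28e+14 + 1/1.04e+15 = 2.16927e-15
Step 2: 2*eps*eps0/q = 2*11.7*8.854e-14/1.602e-19 = 1.293281e+07
Step 3: W^2 = 1.293281e+07 * 2.16927e-15 * 0.57 = 1.59912e-08
Step 4: W = sqrt(1.59912e-08) = 1.265e-04 cm = 1.265 um

1.265


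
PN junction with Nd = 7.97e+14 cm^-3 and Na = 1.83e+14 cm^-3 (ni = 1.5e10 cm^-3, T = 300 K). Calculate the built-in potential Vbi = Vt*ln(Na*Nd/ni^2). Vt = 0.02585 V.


Step 1: Compute Na*Nd/ni^2 = 1.83e+14 * 7.97e+14 / (1.5e10)^2 = 6.4823e+08
Step 2: ln(6.4823e+08) = 20.2898
Step 3: Vbi = 0.02585 * 20.2898 = 0.524 V

0.524


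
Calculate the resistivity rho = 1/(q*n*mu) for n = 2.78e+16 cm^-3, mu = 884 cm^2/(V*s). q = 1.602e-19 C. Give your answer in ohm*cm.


Step 1: sigma = q * n * mu = 1.602e-19 * 2.78e+16 * 884 = 3.93695e+00 S/cm
Step 2: rho = 1 / sigma = 1 / 3.93695e+00 = 0.254 ohm*cm

0.254


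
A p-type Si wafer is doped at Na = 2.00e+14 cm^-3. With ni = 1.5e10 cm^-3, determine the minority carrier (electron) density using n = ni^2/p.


Step 1: Majority hole concentration p ≈ Na = 2.00e+14 cm^-3
Step 2: n = ni^2 / Na = (1.5e10)^2 / 2.00e+14
Step 3: n = 1.13e+06 cm^-3

1.13e+06


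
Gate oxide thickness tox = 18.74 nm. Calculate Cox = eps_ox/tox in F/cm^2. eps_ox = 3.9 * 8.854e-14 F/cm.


Step 1: eps_ox = 3.9 * 8.854e-14 = 3.45306e-13 F/cm
Step 2: tox in cm = 18.74 nm * 1e-7 = 1.8740e-06 cm
Step 3: Cox = 3.45306e-13 / 1.8740e-06 = 1.84e-07 F/cm^2

1.84e-07


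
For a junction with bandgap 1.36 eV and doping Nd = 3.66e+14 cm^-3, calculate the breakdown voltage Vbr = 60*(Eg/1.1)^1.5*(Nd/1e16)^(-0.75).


Step 1: Eg/1.1 = 1.36/1.1 = 1.236364
Step 2: (Eg/1.1)^1.5 = 1.236364^1.5 = 1.374737
Step 3: (Nd/1e16)^(-0.75) = (0.0366)^(-0.75) = 11.950586
Step 4: Vbr = 60 * 1.374737 * 11.950586 = 985.7 V

985.7


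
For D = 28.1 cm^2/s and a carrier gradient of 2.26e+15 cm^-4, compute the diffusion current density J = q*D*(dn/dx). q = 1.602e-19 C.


Step 1: J = q * D * (dn/dx)
Step 2: J = 1.602e-19 * 28.1 * 2.26e+15
Step 3: J = 1.02e-02 A/cm^2

1.02e-02


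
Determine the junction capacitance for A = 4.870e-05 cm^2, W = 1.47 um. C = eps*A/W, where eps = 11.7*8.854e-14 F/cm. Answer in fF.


Step 1: eps_Si = 11.7 * 8.854e-14 = 1.035918e-12 F/cm
Step 2: W in cm = 1.47 * 1e-4 = 1.47e-04 cm
Step 3: C = 1.035918e-12 * 4.870e-05 / 1.47e-04 = 3.431919e-13 F
Step 4: C = 343.19 fF

343.19


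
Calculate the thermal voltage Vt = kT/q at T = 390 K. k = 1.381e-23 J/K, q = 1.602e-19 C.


Step 1: kT = 1.381e-23 * 390 = 5.3859e-21 J
Step 2: Vt = kT/q = 5.3859e-21 / 1.602e-19
Step 3: Vt = 0.03362 V

0.03362


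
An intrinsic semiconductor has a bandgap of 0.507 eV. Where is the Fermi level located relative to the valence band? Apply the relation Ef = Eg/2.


Step 1: For an intrinsic semiconductor, the Fermi level sits at midgap.
Step 2: Ef = Eg / 2 = 0.507 / 2 = 0.2535 eV

0.2535


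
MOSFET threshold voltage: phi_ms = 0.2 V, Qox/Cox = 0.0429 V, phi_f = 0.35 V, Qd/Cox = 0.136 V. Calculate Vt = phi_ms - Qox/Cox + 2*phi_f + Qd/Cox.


Step 1: Vt = phi_ms - Qox/Cox + 2*phi_f + Qd/Cox
Step 2: Vt = 0.2 - 0.0429 + 2*0.35 + 0.136
Step 3: Vt = 0.2 - 0.0429 + 0.7 + 0.136
Step 4: Vt = 0.9931 V

0.9931


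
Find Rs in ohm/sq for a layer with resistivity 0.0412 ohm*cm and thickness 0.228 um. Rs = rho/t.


Step 1: Convert thickness to cm: t = 0.228 um = 2.2800e-05 cm
Step 2: Rs = rho / t = 0.0412 / 2.2800e-05
Step 3: Rs = 1807.0 ohm/sq

1807.0


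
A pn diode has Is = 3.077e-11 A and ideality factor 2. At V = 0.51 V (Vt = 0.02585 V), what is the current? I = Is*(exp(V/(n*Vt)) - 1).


Step 1: V/(n*Vt) = 0.51/(2*0.02585) = 9.8646
Step 2: exp(9.8646) = 1.9237e+04
Step 3: I = 3.077e-11 * (1.9237e+04 - 1) = 5.92e-07 A

5.92e-07


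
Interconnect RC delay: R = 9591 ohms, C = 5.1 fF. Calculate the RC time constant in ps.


Step 1: tau = R * C
Step 2: tau = 9591 * 5.1 fF = 9591 * 5.1e-15 F
Step 3: tau = 4.89141e-11 s = 48.9141 ps

48.9141


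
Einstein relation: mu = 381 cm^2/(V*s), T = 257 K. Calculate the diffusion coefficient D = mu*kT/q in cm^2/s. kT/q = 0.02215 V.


Step 1: D = mu * (kT/q)
Step 2: D = 381 * 0.02215
Step 3: D = 8.44 cm^2/s

8.44


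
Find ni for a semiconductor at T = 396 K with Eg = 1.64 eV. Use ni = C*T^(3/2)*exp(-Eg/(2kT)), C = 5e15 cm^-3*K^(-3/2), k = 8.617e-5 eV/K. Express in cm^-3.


Step 1: Compute kT = 8.617e-5 * 396 = 0.03412332 eV
Step 2: Exponent = -Eg/(2kT) = -1.64/(2*0.03412332) = -24.03049
Step 3: T^(3/2) = 396^1.5 = 7880.30
Step 4: ni = 5e15 * 7880.30 * exp(-24.03049) = 1.44e+09 cm^-3

1.44e+09


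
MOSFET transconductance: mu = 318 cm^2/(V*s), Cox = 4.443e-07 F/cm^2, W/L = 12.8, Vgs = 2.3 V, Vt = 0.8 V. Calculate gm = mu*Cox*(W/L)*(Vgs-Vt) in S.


Step 1: Vov = Vgs - Vt = 2.3 - 0.8 = 1.5 V
Step 2: gm = mu * Cox * (W/L) * Vov
Step 3: gm = 318 * 4.443e-07 * 12.8 * 1.5 = 2.71e-03 S

2.71e-03


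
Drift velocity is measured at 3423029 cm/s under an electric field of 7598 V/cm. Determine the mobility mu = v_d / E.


Step 1: mu = v_d / E
Step 2: mu = 3423029 / 7598
Step 3: mu = 450.52 cm^2/(V*s)

450.52


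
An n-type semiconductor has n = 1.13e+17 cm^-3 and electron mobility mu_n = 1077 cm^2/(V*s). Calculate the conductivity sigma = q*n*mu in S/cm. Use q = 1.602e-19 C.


Step 1: sigma = q * n * mu
Step 2: sigma = 1.602e-19 * 1.13e+17 * 1077
Step 3: sigma = 1.950e+01 S/cm

1.950e+01


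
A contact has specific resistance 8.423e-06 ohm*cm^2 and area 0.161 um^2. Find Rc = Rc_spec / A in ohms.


Step 1: Convert area to cm^2: 0.161 um^2 = 1.6100e-09 cm^2
Step 2: Rc = Rc_spec / A = 8.423e-06 / 1.6100e-09
Step 3: Rc = 5.23e+03 ohms

5.23e+03


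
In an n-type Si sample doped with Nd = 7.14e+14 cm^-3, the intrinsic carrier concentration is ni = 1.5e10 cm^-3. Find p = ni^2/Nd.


Step 1: Since Nd >> ni, n ≈ Nd = 7.14e+14 cm^-3
Step 2: p = ni^2 / n = (1.5e10)^2 / 7.14e+14
Step 3: p = 2.25e20 / 7.14e+14 = 3.15e+05 cm^-3

3.15e+05


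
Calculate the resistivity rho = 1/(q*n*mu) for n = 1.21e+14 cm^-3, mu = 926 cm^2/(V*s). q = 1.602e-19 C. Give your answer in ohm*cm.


Step 1: sigma = q * n * mu = 1.602e-19 * 1.21e+14 * 926 = 1.79498e-02 S/cm
Step 2: rho = 1 / sigma = 1 / 1.79498e-02 = 55.71 ohm*cm

55.71


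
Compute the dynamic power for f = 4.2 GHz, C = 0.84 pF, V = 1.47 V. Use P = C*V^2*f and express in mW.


Step 1: V^2 = 1.47^2 = 2.1609 V^2
Step 2: P = C*V^2*f = 0.84e-12 F * 2.1609 * 4.2e9 Hz
Step 3: P = 7.6236552e-03 W
Step 4: P = 7.624 mW

7.624


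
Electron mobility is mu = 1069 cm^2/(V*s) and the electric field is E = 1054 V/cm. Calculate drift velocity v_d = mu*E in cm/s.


Step 1: v_d = mu * E
Step 2: v_d = 1069 * 1054 = 1126726
Step 3: v_d = 1.13e+06 cm/s

1.13e+06


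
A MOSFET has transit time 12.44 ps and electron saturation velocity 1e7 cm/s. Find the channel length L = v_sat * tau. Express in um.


Step 1: tau in seconds = 12.44 ps * 1e-12 = 1.2440e-11 s
Step 2: L = v_sat * tau = 1e7 * 1.2440e-11 = 1.2440e-04 cm
Step 3: L in um = 1.2440e-04 * 1e4 = 1.244 um

1.244


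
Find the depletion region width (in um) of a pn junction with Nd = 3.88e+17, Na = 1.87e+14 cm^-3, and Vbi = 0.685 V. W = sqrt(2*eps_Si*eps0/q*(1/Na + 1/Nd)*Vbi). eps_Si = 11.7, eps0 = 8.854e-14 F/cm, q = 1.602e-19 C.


Step 1: 1/Na + 1/Nd = 1/1.87e+14 + 1/3.88e+17 = 5.35017e-15
Step 2: 2*eps*eps0/q = 2*11.7*8.854e-14/1.602e-19 = 1.293281e+07
Step 3: W^2 = 1.293281e+07 * 5.35017e-15 * 0.685 = 4.73970e-08
Step 4: W = sqrt(4.73970e-08) = 2.177e-04 cm = 2.177 um

2.177


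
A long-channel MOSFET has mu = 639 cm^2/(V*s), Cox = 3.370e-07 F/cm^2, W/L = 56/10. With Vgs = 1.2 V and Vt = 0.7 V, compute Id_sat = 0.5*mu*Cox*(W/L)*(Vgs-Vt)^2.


Step 1: Overdrive voltage Vov = Vgs - Vt = 1.2 - 0.7 = 0.5 V
Step 2: W/L = 56/10 = 5.6
Step 3: Id = 0.5 * 639 * 3.370e-07 * 5.6 * 0.5^2
Step 4: Id = 1.51e-04 A

1.51e-04


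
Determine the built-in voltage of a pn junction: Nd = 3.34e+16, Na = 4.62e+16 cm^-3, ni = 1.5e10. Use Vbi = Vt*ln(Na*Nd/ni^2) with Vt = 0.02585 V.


Step 1: Compute Na*Nd/ni^2 = 4.62e+16 * 3.34e+16 / (1.5e10)^2 = 6.8581e+12
Step 2: ln(6.8581e+12) = 29.5565
Step 3: Vbi = 0.02585 * 29.5565 = 0.764 V

0.764


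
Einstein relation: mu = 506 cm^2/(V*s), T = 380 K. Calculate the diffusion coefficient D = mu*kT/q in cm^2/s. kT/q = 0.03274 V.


Step 1: D = mu * (kT/q)
Step 2: D = 506 * 0.03274
Step 3: D = 16.57 cm^2/s

16.57


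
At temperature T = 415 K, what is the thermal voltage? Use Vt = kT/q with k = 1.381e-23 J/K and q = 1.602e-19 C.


Step 1: kT = 1.381e-23 * 415 = 5.73115e-21 J
Step 2: Vt = kT/q = 5.73115e-21 / 1.602e-19
Step 3: Vt = 0.03577 V

0.03577


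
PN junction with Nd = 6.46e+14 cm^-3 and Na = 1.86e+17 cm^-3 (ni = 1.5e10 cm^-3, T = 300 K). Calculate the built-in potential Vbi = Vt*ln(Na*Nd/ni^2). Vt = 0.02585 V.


Step 1: Compute Na*Nd/ni^2 = 1.86e+17 * 6.46e+14 / (1.5e10)^2 = 5.3403e+11
Step 2: ln(5.3403e+11) = 27.0037
Step 3: Vbi = 0.02585 * 27.0037 = 0.698 V

0.698


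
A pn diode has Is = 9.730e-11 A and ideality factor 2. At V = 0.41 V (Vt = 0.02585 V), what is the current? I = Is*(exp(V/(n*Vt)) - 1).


Step 1: V/(n*Vt) = 0.41/(2*0.02585) = 7.9304
Step 2: exp(7.9304) = 2.7805e+03
Step 3: I = 9.730e-11 * (2.7805e+03 - 1) = 2.70e-07 A

2.70e-07


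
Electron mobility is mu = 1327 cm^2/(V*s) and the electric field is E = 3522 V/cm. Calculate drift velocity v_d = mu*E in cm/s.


Step 1: v_d = mu * E
Step 2: v_d = 1327 * 3522 = 4673694
Step 3: v_d = 4.67e+06 cm/s

4.67e+06


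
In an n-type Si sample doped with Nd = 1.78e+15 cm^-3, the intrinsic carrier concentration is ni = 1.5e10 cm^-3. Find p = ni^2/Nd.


Step 1: Since Nd >> ni, n ≈ Nd = 1.78e+15 cm^-3
Step 2: p = ni^2 / n = (1.5e10)^2 / 1.78e+15
Step 3: p = 2.25e20 / 1.78e+15 = 1.26e+05 cm^-3

1.26e+05


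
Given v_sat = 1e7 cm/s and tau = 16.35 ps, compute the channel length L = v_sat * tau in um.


Step 1: tau in seconds = 16.35 ps * 1e-12 = 1.6350e-11 s
Step 2: L = v_sat * tau = 1e7 * 1.6350e-11 = 1.6350e-04 cm
Step 3: L in um = 1.6350e-04 * 1e4 = 1.635 um

1.635


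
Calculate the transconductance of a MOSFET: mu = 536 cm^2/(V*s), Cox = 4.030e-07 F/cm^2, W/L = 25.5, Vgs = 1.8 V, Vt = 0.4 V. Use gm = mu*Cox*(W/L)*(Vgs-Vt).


Step 1: Vov = Vgs - Vt = 1.8 - 0.4 = 1.4 V
Step 2: gm = mu * Cox * (W/L) * Vov
Step 3: gm = 536 * 4.030e-07 * 25.5 * 1.4 = 7.71e-03 S

7.71e-03


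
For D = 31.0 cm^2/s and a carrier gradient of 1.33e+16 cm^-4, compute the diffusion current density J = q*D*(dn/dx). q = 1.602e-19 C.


Step 1: J = q * D * (dn/dx)
Step 2: J = 1.602e-19 * 31.0 * 1.33e+16
Step 3: J = 6.61e-02 A/cm^2

6.61e-02


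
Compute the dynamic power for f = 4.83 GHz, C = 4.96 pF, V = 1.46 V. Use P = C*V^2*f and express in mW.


Step 1: V^2 = 1.46^2 = 2.1316 V^2
Step 2: P = C*V^2*f = 4.96e-12 F * 2.1316 * 4.83e9 Hz
Step 3: P = 5.106631488e-02 W
Step 4: P = 51.066 mW

51.066


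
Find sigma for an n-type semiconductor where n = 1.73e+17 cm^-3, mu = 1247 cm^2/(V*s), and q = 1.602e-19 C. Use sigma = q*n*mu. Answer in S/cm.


Step 1: sigma = q * n * mu
Step 2: sigma = 1.602e-19 * 1.73e+17 * 1247
Step 3: sigma = 3.456e+01 S/cm

3.456e+01


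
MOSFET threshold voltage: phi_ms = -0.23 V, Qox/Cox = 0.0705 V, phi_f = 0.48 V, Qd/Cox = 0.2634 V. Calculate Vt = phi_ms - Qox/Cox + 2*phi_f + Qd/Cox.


Step 1: Vt = phi_ms - Qox/Cox + 2*phi_f + Qd/Cox
Step 2: Vt = -0.23 - 0.0705 + 2*0.48 + 0.2634
Step 3: Vt = -0.23 - 0.0705 + 0.96 + 0.2634
Step 4: Vt = 0.9229 V

0.9229


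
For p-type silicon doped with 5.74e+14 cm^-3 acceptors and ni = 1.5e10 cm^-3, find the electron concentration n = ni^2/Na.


Step 1: Majority hole concentration p ≈ Na = 5.74e+14 cm^-3
Step 2: n = ni^2 / Na = (1.5e10)^2 / 5.74e+14
Step 3: n = 3.92e+05 cm^-3

3.92e+05


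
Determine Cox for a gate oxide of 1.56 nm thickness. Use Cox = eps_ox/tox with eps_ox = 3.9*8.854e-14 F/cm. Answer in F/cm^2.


Step 1: eps_ox = 3.9 * 8.854e-14 = 3.45306e-13 F/cm
Step 2: tox in cm = 1.56 nm * 1e-7 = 1.5600e-07 cm
Step 3: Cox = 3.45306e-13 / 1.5600e-07 = 2.21e-06 F/cm^2

2.21e-06


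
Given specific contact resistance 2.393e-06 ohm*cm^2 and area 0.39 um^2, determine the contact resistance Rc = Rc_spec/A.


Step 1: Convert area to cm^2: 0.39 um^2 = 3.9000e-09 cm^2
Step 2: Rc = Rc_spec / A = 2.393e-06 / 3.9000e-09
Step 3: Rc = 6.14e+02 ohms

6.14e+02


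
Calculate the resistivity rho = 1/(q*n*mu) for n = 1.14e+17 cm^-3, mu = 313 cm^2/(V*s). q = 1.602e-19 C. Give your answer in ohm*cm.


Step 1: sigma = q * n * mu = 1.602e-19 * 1.14e+17 * 313 = 5.71626e+00 S/cm
Step 2: rho = 1 / sigma = 1 / 5.71626e+00 = 0.1749 ohm*cm

0.1749


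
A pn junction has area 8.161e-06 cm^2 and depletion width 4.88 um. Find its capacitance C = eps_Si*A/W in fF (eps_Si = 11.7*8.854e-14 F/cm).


Step 1: eps_Si = 11.7 * 8.854e-14 = 1.035918e-12 F/cm
Step 2: W in cm = 4.88 * 1e-4 = 4.88e-04 cm
Step 3: C = 1.035918e-12 * 8.161e-06 / 4.88e-04 = 1.732403e-14 F
Step 4: C = 17.32 fF

17.32


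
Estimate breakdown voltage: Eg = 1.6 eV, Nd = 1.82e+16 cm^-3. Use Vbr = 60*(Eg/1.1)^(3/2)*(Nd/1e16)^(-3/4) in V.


Step 1: Eg/1.1 = 1.6/1.1 = 1.454545
Step 2: (Eg/1.1)^1.5 = 1.454545^1.5 = 1.754247
Step 3: (Nd/1e16)^(-0.75) = (1.82)^(-0.75) = 0.638185
Step 4: Vbr = 60 * 1.754247 * 0.638185 = 67.2 V

67.2


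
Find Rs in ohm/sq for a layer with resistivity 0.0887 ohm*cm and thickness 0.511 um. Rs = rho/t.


Step 1: Convert thickness to cm: t = 0.511 um = 5.1100e-05 cm
Step 2: Rs = rho / t = 0.0887 / 5.1100e-05
Step 3: Rs = 1735.8 ohm/sq

1735.8


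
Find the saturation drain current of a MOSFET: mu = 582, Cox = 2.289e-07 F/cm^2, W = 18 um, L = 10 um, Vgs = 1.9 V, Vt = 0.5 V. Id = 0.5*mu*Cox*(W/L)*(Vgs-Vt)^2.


Step 1: Overdrive voltage Vov = Vgs - Vt = 1.9 - 0.5 = 1.4 V
Step 2: W/L = 18/10 = 1.8
Step 3: Id = 0.5 * 582 * 2.289e-07 * 1.8 * 1.4^2
Step 4: Id = 2.35e-04 A

2.35e-04


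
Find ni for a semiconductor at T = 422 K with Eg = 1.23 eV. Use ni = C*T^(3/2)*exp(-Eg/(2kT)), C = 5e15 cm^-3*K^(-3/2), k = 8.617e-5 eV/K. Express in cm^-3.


Step 1: Compute kT = 8.617e-5 * 422 = 0.03636374 eV
Step 2: Exponent = -Eg/(2kT) = -1.23/(2*0.03636374) = -16.91245
Step 3: T^(3/2) = 422^1.5 = 8668.99
Step 4: ni = 5e15 * 8668.99 * exp(-16.91245) = 1.96e+12 cm^-3

1.96e+12


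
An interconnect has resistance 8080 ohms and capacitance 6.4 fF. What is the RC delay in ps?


Step 1: tau = R * C
Step 2: tau = 8080 * 6.4 fF = 8080 * 6.4e-15 F
Step 3: tau = 5.1712e-11 s = 51.712 ps

51.712


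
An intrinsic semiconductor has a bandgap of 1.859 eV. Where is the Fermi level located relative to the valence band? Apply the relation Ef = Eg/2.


Step 1: For an intrinsic semiconductor, the Fermi level sits at midgap.
Step 2: Ef = Eg / 2 = 1.859 / 2 = 0.9295 eV

0.9295


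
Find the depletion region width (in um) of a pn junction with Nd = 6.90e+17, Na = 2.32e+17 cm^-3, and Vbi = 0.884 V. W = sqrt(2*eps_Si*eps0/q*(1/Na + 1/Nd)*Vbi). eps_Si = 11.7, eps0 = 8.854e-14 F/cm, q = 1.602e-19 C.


Step 1: 1/Na + 1/Nd = 1/2.32e+17 + 1/6.90e+17 = 5.75962e-18
Step 2: 2*eps*eps0/q = 2*11.7*8.854e-14/1.602e-19 = 1.293281e+07
Step 3: W^2 = 1.293281e+07 * 5.75962e-18 * 0.884 = 6.58475e-11
Step 4: W = sqrt(6.58475e-11) = 8.115e-06 cm = 0.08115 um

0.08115


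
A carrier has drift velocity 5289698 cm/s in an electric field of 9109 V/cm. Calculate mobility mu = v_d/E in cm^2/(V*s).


Step 1: mu = v_d / E
Step 2: mu = 5289698 / 9109
Step 3: mu = 580.71 cm^2/(V*s)

580.71


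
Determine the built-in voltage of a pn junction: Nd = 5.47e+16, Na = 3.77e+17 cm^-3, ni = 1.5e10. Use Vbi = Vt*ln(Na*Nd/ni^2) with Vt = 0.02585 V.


Step 1: Compute Na*Nd/ni^2 = 3.77e+17 * 5.47e+16 / (1.5e10)^2 = 9.1653e+13
Step 2: ln(9.1653e+13) = 32.1490
Step 3: Vbi = 0.02585 * 32.1490 = 0.831 V

0.831


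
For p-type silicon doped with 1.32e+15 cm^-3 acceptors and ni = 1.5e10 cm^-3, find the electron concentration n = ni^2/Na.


Step 1: Majority hole concentration p ≈ Na = 1.32e+15 cm^-3
Step 2: n = ni^2 / Na = (1.5e10)^2 / 1.32e+15
Step 3: n = 1.70e+05 cm^-3

1.70e+05


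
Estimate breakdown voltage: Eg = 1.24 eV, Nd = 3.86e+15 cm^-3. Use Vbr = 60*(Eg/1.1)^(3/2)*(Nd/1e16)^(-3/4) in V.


Step 1: Eg/1.1 = 1.24/1.1 = 1.127273
Step 2: (Eg/1.1)^1.5 = 1.127273^1.5 = 1.196861
Step 3: (Nd/1e16)^(-0.75) = (0.386)^(-0.75) = 2.042018
Step 4: Vbr = 60 * 1.196861 * 2.042018 = 146.6 V

146.6


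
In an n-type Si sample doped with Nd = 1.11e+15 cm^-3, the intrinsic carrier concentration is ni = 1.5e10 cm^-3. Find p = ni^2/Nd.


Step 1: Since Nd >> ni, n ≈ Nd = 1.11e+15 cm^-3
Step 2: p = ni^2 / n = (1.5e10)^2 / 1.11e+15
Step 3: p = 2.25e20 / 1.11e+15 = 2.03e+05 cm^-3

2.03e+05


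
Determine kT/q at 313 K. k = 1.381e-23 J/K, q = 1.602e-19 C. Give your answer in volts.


Step 1: kT = 1.381e-23 * 313 = 4.32253e-21 J
Step 2: Vt = kT/q = 4.32253e-21 / 1.602e-19
Step 3: Vt = 0.02698 V

0.02698


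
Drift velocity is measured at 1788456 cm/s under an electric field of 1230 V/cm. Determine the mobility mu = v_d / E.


Step 1: mu = v_d / E
Step 2: mu = 1788456 / 1230
Step 3: mu = 1454.03 cm^2/(V*s)

1454.03


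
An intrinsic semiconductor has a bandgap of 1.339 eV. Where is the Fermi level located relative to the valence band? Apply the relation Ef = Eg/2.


Step 1: For an intrinsic semiconductor, the Fermi level sits at midgap.
Step 2: Ef = Eg / 2 = 1.339 / 2 = 0.6695 eV

0.6695


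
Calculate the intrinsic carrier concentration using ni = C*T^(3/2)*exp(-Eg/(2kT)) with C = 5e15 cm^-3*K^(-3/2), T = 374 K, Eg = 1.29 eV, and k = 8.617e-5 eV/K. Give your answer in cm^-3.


Step 1: Compute kT = 8.617e-5 * 374 = 0.03222758 eV
Step 2: Exponent = -Eg/(2kT) = -1.29/(2*0.03222758) = -20.01391
Step 3: T^(3/2) = 374^1.5 = 7232.82
Step 4: ni = 5e15 * 7232.82 * exp(-20.01391) = 7.35e+10 cm^-3

7.35e+10


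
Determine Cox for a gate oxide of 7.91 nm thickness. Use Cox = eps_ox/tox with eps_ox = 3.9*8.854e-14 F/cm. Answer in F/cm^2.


Step 1: eps_ox = 3.9 * 8.854e-14 = 3.45306e-13 F/cm
Step 2: tox in cm = 7.91 nm * 1e-7 = 7.9100e-07 cm
Step 3: Cox = 3.45306e-13 / 7.9100e-07 = 4.37e-07 F/cm^2

4.37e-07


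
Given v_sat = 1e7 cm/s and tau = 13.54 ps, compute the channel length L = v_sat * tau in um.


Step 1: tau in seconds = 13.54 ps * 1e-12 = 1.3540e-11 s
Step 2: L = v_sat * tau = 1e7 * 1.3540e-11 = 1.3540e-04 cm
Step 3: L in um = 1.3540e-04 * 1e4 = 1.354 um

1.354


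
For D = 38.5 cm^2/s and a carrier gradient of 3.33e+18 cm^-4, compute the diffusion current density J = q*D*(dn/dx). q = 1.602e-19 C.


Step 1: J = q * D * (dn/dx)
Step 2: J = 1.602e-19 * 38.5 * 3.33e+18
Step 3: J = 2.05e+01 A/cm^2

2.05e+01


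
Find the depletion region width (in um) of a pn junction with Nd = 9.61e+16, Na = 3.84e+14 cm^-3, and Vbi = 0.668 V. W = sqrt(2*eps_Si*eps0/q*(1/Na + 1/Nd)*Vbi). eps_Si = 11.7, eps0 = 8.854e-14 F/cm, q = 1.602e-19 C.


Step 1: 1/Na + 1/Nd = 1/3.84e+14 + 1/9.61e+16 = 2.61457e-15
Step 2: 2*eps*eps0/q = 2*11.7*8.854e-14/1.602e-19 = 1.293281e+07
Step 3: W^2 = 1.293281e+07 * 2.61457e-15 * 0.668 = 2.25876e-08
Step 4: W = sqrt(2.25876e-08) = 1.503e-04 cm = 1.503 um

1.503


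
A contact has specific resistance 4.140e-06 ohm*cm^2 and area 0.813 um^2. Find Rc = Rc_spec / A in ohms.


Step 1: Convert area to cm^2: 0.813 um^2 = 8.1300e-09 cm^2
Step 2: Rc = Rc_spec / A = 4.140e-06 / 8.1300e-09
Step 3: Rc = 5.09e+02 ohms

5.09e+02


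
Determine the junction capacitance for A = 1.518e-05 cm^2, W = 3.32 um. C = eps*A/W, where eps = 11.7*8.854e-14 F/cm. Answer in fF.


Step 1: eps_Si = 11.7 * 8.854e-14 = 1.035918e-12 F/cm
Step 2: W in cm = 3.32 * 1e-4 = 3.32e-04 cm
Step 3: C = 1.035918e-12 * 1.518e-05 / 3.32e-04 = 4.736517e-14 F
Step 4: C = 47.37 fF

47.37


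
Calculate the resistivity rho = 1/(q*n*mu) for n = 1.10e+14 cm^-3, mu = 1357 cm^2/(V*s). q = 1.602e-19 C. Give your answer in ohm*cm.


Step 1: sigma = q * n * mu = 1.602e-19 * 1.10e+14 * 1357 = 2.39131e-02 S/cm
Step 2: rho = 1 / sigma = 1 / 2.39131e-02 = 41.82 ohm*cm

41.82


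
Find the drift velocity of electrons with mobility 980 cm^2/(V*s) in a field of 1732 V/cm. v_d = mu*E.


Step 1: v_d = mu * E
Step 2: v_d = 980 * 1732 = 1697360
Step 3: v_d = 1.70e+06 cm/s

1.70e+06


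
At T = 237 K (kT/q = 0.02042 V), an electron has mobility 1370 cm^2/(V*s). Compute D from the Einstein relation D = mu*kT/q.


Step 1: D = mu * (kT/q)
Step 2: D = 1370 * 0.02042
Step 3: D = 27.98 cm^2/s

27.98


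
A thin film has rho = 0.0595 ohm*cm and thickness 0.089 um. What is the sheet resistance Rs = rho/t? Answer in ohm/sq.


Step 1: Convert thickness to cm: t = 0.089 um = 8.9000e-06 cm
Step 2: Rs = rho / t = 0.0595 / 8.9000e-06
Step 3: Rs = 6685.4 ohm/sq

6685.4


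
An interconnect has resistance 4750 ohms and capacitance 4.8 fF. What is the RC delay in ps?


Step 1: tau = R * C
Step 2: tau = 4750 * 4.8 fF = 4750 * 4.8e-15 F
Step 3: tau = 2.28e-11 s = 22.8 ps

22.8


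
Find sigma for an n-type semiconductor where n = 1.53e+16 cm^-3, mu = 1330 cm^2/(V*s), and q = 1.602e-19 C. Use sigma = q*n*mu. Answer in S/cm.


Step 1: sigma = q * n * mu
Step 2: sigma = 1.602e-19 * 1.53e+16 * 1330
Step 3: sigma = 3.260e+00 S/cm

3.260e+00


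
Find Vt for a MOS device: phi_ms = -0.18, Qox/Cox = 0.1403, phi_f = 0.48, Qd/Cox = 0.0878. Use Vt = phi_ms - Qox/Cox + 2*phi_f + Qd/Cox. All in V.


Step 1: Vt = phi_ms - Qox/Cox + 2*phi_f + Qd/Cox
Step 2: Vt = -0.18 - 0.1403 + 2*0.48 + 0.0878
Step 3: Vt = -0.18 - 0.1403 + 0.96 + 0.0878
Step 4: Vt = 0.7275 V

0.7275


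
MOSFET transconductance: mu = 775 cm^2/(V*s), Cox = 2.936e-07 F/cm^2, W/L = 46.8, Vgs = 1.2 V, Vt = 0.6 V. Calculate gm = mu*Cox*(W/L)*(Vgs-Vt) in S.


Step 1: Vov = Vgs - Vt = 1.2 - 0.6 = 0.6 V
Step 2: gm = mu * Cox * (W/L) * Vov
Step 3: gm = 775 * 2.936e-07 * 46.8 * 0.6 = 6.39e-03 S

6.39e-03


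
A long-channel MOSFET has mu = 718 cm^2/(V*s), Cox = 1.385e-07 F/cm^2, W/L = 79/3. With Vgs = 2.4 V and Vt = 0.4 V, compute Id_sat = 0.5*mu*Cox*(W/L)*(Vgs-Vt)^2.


Step 1: Overdrive voltage Vov = Vgs - Vt = 2.4 - 0.4 = 2.0 V
Step 2: W/L = 79/3 = 26.3333
Step 3: Id = 0.5 * 718 * 1.385e-07 * 26.3333 * 2.0^2
Step 4: Id = 5.24e-03 A

5.24e-03


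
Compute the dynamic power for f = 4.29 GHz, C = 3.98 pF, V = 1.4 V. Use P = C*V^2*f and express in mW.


Step 1: V^2 = 1.4^2 = 1.96 V^2
Step 2: P = C*V^2*f = 3.98e-12 F * 1.96 * 4.29e9 Hz
Step 3: P = 3.3465432e-02 W
Step 4: P = 33.465 mW

33.465


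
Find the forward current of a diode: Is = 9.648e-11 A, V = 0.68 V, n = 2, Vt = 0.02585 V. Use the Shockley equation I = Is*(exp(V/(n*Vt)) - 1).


Step 1: V/(n*Vt) = 0.68/(2*0.02585) = 13.1528
Step 2: exp(13.1528) = 5.1545e+05
Step 3: I = 9.648e-11 * (5.1545e+05 - 1) = 4.97e-05 A

4.97e-05


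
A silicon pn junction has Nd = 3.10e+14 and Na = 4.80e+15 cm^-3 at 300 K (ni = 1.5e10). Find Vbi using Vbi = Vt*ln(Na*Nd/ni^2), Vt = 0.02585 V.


Step 1: Compute Na*Nd/ni^2 = 4.80e+15 * 3.10e+14 / (1.5e10)^2 = 6.6133e+09
Step 2: ln(6.6133e+09) = 22.6123
Step 3: Vbi = 0.02585 * 22.6123 = 0.585 V

0.585


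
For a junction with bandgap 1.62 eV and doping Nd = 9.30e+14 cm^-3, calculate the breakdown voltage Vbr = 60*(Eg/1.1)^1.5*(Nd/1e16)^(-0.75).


Step 1: Eg/1.1 = 1.62/1.1 = 1.472727
Step 2: (Eg/1.1)^1.5 = 1.472727^1.5 = 1.787242
Step 3: (Nd/1e16)^(-0.75) = (0.093)^(-0.75) = 5.937967
Step 4: Vbr = 60 * 1.787242 * 5.937967 = 636.8 V

636.8


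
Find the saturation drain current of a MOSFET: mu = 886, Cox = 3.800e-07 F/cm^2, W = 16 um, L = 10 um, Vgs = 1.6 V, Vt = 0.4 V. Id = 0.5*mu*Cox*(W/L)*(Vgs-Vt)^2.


Step 1: Overdrive voltage Vov = Vgs - Vt = 1.6 - 0.4 = 1.2 V
Step 2: W/L = 16/10 = 1.6
Step 3: Id = 0.5 * 886 * 3.800e-07 * 1.6 * 1.2^2
Step 4: Id = 3.88e-04 A

3.88e-04


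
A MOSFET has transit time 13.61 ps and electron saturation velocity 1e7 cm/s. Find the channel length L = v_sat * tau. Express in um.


Step 1: tau in seconds = 13.61 ps * 1e-12 = 1.3610e-11 s
Step 2: L = v_sat * tau = 1e7 * 1.3610e-11 = 1.3610e-04 cm
Step 3: L in um = 1.3610e-04 * 1e4 = 1.361 um

1.361


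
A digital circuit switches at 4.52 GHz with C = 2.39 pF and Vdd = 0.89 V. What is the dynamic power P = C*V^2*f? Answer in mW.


Step 1: V^2 = 0.89^2 = 0.7921 V^2
Step 2: P = C*V^2*f = 2.39e-12 F * 0.7921 * 4.52e9 Hz
Step 3: P = 8.55689788e-03 W
Step 4: P = 8.557 mW

8.557


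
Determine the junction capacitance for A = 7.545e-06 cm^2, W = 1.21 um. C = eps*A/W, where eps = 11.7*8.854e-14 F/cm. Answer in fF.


Step 1: eps_Si = 11.7 * 8.854e-14 = 1.035918e-12 F/cm
Step 2: W in cm = 1.21 * 1e-4 = 1.21e-04 cm
Step 3: C = 1.035918e-12 * 7.545e-06 / 1.21e-04 = 6.459505e-14 F
Step 4: C = 64.6 fF

64.6


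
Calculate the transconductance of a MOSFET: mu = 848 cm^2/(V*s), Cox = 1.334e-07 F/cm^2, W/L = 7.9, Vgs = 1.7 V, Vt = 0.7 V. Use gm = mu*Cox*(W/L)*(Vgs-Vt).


Step 1: Vov = Vgs - Vt = 1.7 - 0.7 = 1.0 V
Step 2: gm = mu * Cox * (W/L) * Vov
Step 3: gm = 848 * 1.334e-07 * 7.9 * 1.0 = 8.94e-04 S

8.94e-04


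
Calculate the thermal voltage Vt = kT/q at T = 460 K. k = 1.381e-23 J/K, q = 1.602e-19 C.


Step 1: kT = 1.381e-23 * 460 = 6.3526e-21 J
Step 2: Vt = kT/q = 6.3526e-21 / 1.602e-19
Step 3: Vt = 0.03965 V

0.03965


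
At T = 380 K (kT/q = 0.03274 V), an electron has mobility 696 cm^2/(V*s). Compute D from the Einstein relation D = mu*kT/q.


Step 1: D = mu * (kT/q)
Step 2: D = 696 * 0.03274
Step 3: D = 22.79 cm^2/s

22.79


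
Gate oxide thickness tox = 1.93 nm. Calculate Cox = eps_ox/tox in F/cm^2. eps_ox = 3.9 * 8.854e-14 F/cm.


Step 1: eps_ox = 3.9 * 8.854e-14 = 3.45306e-13 F/cm
Step 2: tox in cm = 1.93 nm * 1e-7 = 1.9300e-07 cm
Step 3: Cox = 3.45306e-13 / 1.9300e-07 = 1.79e-06 F/cm^2

1.79e-06


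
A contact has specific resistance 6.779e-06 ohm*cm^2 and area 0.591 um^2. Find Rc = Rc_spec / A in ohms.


Step 1: Convert area to cm^2: 0.591 um^2 = 5.9100e-09 cm^2
Step 2: Rc = Rc_spec / A = 6.779e-06 / 5.9100e-09
Step 3: Rc = 1.15e+03 ohms

1.15e+03


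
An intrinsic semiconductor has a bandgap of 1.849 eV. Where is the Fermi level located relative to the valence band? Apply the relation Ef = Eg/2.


Step 1: For an intrinsic semiconductor, the Fermi level sits at midgap.
Step 2: Ef = Eg / 2 = 1.849 / 2 = 0.9245 eV

0.9245


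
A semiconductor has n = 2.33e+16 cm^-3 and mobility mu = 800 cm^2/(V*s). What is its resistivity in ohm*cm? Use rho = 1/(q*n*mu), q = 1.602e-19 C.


Step 1: sigma = q * n * mu = 1.602e-19 * 2.33e+16 * 800 = 2.98613e+00 S/cm
Step 2: rho = 1 / sigma = 1 / 2.98613e+00 = 0.3349 ohm*cm

0.3349


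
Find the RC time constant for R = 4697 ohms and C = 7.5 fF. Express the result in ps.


Step 1: tau = R * C
Step 2: tau = 4697 * 7.5 fF = 4697 * 7.5e-15 F
Step 3: tau = 3.52275e-11 s = 35.2275 ps

35.2275


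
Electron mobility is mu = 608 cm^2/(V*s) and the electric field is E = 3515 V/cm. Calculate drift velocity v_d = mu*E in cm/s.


Step 1: v_d = mu * E
Step 2: v_d = 608 * 3515 = 2137120
Step 3: v_d = 2.14e+06 cm/s

2.14e+06


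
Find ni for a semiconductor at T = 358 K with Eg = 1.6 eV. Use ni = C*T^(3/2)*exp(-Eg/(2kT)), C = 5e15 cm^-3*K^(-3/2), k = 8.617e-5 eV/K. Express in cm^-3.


Step 1: Compute kT = 8.617e-5 * 358 = 0.03084886 eV
Step 2: Exponent = -Eg/(2kT) = -1.6/(2*0.03084886) = -25.93289
Step 3: T^(3/2) = 358^1.5 = 6773.68
Step 4: ni = 5e15 * 6773.68 * exp(-25.93289) = 1.85e+08 cm^-3

1.85e+08


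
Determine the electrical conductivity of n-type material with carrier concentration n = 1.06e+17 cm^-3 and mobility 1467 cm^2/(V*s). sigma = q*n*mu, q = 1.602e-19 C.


Step 1: sigma = q * n * mu
Step 2: sigma = 1.602e-19 * 1.06e+17 * 1467
Step 3: sigma = 2.491e+01 S/cm

2.491e+01


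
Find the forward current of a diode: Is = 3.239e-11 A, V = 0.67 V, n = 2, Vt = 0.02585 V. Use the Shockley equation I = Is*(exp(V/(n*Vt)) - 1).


Step 1: V/(n*Vt) = 0.67/(2*0.02585) = 12.9594
Step 2: exp(12.9594) = 4.2481e+05
Step 3: I = 3.239e-11 * (4.2481e+05 - 1) = 1.38e-05 A

1.38e-05


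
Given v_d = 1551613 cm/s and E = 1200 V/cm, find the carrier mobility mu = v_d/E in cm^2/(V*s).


Step 1: mu = v_d / E
Step 2: mu = 1551613 / 1200
Step 3: mu = 1293.01 cm^2/(V*s)

1293.01


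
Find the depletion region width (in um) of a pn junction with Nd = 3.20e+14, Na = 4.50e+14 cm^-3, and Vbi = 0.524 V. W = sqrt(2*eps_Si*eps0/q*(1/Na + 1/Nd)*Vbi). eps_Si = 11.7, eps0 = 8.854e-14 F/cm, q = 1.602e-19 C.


Step 1: 1/Na + 1/Nd = 1/4.50e+14 + 1/3.20e+14 = 5.34722e-15
Step 2: 2*eps*eps0/q = 2*11.7*8.854e-14/1.602e-19 = 1.293281e+07
Step 3: W^2 = 1.293281e+07 * 5.34722e-15 * 0.524 = 3.62370e-08
Step 4: W = sqrt(3.62370e-08) = 1.904e-04 cm = 1.904 um

1.904
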